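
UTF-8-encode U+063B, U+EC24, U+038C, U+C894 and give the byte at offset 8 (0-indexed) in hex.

U+063B → 2-byte form D8 BB at offsets 0–1.
U+EC24 → 3-byte form EE B0 A4 at offsets 2–4.
U+038C → 2-byte form CE 8C at offsets 5–6.
U+C894 → 3-byte form EC A2 94 at offsets 7–9.
Offset 8 falls in char 4's range; it's byte 2 of EC A2 94 = 0xA2.

0xA2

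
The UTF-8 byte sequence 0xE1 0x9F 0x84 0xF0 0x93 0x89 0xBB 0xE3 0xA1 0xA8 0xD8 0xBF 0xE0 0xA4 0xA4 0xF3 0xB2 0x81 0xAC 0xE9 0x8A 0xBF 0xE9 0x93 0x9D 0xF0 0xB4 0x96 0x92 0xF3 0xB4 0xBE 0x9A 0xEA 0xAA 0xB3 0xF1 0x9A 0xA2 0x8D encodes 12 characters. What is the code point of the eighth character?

U+94DD

Offset 0: leading byte 0xE1 = 11100001 → 3-byte char #1 = E1 9F 84.
Offset 3: leading byte 0xF0 = 11110000 → 4-byte char #2 = F0 93 89 BB.
Offset 7: leading byte 0xE3 = 11100011 → 3-byte char #3 = E3 A1 A8.
Offset 10: leading byte 0xD8 = 11011000 → 2-byte char #4 = D8 BF.
Offset 12: leading byte 0xE0 = 11100000 → 3-byte char #5 = E0 A4 A4.
Offset 15: leading byte 0xF3 = 11110011 → 4-byte char #6 = F3 B2 81 AC.
Offset 19: leading byte 0xE9 = 11101001 → 3-byte char #7 = E9 8A BF.
Offset 22: leading byte 0xE9 = 11101001 → 3-byte char #8 = E9 93 9D.
Leading byte 0xE9 = 11101001 matches 1110xxxx → 3-byte sequence.
Byte 1: 0xE9 = 11101001, payload 1001 (4 bits).
Byte 2: 0x93 = 10010011 (10xxxxxx ✓), payload 010011.
Byte 3: 0x9D = 10011101 (10xxxxxx ✓), payload 011101.
Concatenate: 1001010011011101 = 0x94DD (16 bits → U+94DD).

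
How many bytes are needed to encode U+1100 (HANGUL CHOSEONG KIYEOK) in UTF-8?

3

U+1100 = 0x1100. UTF-8 uses 1 byte below 0x80, 2 below 0x800, 3 below 0x10000, 4 up to 0x10FFFF. 0x1100 is in U+0800–U+FFFF → 3 bytes.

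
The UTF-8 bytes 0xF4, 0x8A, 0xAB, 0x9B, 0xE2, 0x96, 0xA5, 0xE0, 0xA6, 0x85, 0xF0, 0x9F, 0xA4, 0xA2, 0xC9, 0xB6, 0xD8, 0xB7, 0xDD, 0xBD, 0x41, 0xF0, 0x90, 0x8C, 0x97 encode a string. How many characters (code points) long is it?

9

Byte at offset 0: 0xF4 = 11110100 → 4-byte char (#1). Advance 4.
Byte at offset 4: 0xE2 = 11100010 → 3-byte char (#2). Advance 3.
Byte at offset 7: 0xE0 = 11100000 → 3-byte char (#3). Advance 3.
Byte at offset 10: 0xF0 = 11110000 → 4-byte char (#4). Advance 4.
Byte at offset 14: 0xC9 = 11001001 → 2-byte char (#5). Advance 2.
Byte at offset 16: 0xD8 = 11011000 → 2-byte char (#6). Advance 2.
Byte at offset 18: 0xDD = 11011101 → 2-byte char (#7). Advance 2.
Byte at offset 20: 0x41 = 01000001 → 1-byte char (#8). Advance 1.
Byte at offset 21: 0xF0 = 11110000 → 4-byte char (#9). Advance 4.
Reached end at offset 25 after 9 code points.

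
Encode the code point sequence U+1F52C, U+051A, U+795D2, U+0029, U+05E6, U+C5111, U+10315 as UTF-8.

U+1F52C: 4-byte form → F0 9F 94 AC.
U+051A: 2-byte form → D4 9A.
U+795D2: 4-byte form → F1 B9 97 92.
U+0029: 1-byte form → 29.
U+05E6: 2-byte form → D7 A6.
U+C5111: 4-byte form → F3 85 84 91.
U+10315: 4-byte form → F0 90 8C 95.
Concatenated (21 bytes): F0 9F 94 AC D4 9A F1 B9 97 92 29 D7 A6 F3 85 84 91 F0 90 8C 95.

F0 9F 94 AC D4 9A F1 B9 97 92 29 D7 A6 F3 85 84 91 F0 90 8C 95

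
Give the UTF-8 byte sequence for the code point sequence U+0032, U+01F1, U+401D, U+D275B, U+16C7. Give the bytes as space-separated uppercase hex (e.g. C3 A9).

32 C7 B1 E4 80 9D F3 92 9D 9B E1 9B 87

U+0032: 1-byte form → 32.
U+01F1: 2-byte form → C7 B1.
U+401D: 3-byte form → E4 80 9D.
U+D275B: 4-byte form → F3 92 9D 9B.
U+16C7: 3-byte form → E1 9B 87.
Concatenated (13 bytes): 32 C7 B1 E4 80 9D F3 92 9D 9B E1 9B 87.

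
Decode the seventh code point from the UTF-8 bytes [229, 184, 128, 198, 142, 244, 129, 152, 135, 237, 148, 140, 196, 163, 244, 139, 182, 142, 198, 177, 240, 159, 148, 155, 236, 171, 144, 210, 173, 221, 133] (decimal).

U+01B1

Offset 0: leading byte 0xE5 = 11100101 → 3-byte char #1 = E5 B8 80.
Offset 3: leading byte 0xC6 = 11000110 → 2-byte char #2 = C6 8E.
Offset 5: leading byte 0xF4 = 11110100 → 4-byte char #3 = F4 81 98 87.
Offset 9: leading byte 0xED = 11101101 → 3-byte char #4 = ED 94 8C.
Offset 12: leading byte 0xC4 = 11000100 → 2-byte char #5 = C4 A3.
Offset 14: leading byte 0xF4 = 11110100 → 4-byte char #6 = F4 8B B6 8E.
Offset 18: leading byte 0xC6 = 11000110 → 2-byte char #7 = C6 B1.
Leading byte 0xC6 = 11000110 matches 110xxxxx → 2-byte sequence.
Byte 1: 0xC6 = 11000110, payload 00110 (5 bits).
Byte 2: 0xB1 = 10110001 (10xxxxxx ✓), payload 110001.
Concatenate: 00110110001 = 0x1B1 (11 bits → U+01B1).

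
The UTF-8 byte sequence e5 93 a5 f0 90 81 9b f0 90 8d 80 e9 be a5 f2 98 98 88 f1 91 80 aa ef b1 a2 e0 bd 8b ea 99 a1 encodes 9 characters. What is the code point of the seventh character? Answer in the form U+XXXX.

U+FC62

Offset 0: leading byte 0xE5 = 11100101 → 3-byte char #1 = E5 93 A5.
Offset 3: leading byte 0xF0 = 11110000 → 4-byte char #2 = F0 90 81 9B.
Offset 7: leading byte 0xF0 = 11110000 → 4-byte char #3 = F0 90 8D 80.
Offset 11: leading byte 0xE9 = 11101001 → 3-byte char #4 = E9 BE A5.
Offset 14: leading byte 0xF2 = 11110010 → 4-byte char #5 = F2 98 98 88.
Offset 18: leading byte 0xF1 = 11110001 → 4-byte char #6 = F1 91 80 AA.
Offset 22: leading byte 0xEF = 11101111 → 3-byte char #7 = EF B1 A2.
Leading byte 0xEF = 11101111 matches 1110xxxx → 3-byte sequence.
Byte 1: 0xEF = 11101111, payload 1111 (4 bits).
Byte 2: 0xB1 = 10110001 (10xxxxxx ✓), payload 110001.
Byte 3: 0xA2 = 10100010 (10xxxxxx ✓), payload 100010.
Concatenate: 1111110001100010 = 0xFC62 (16 bits → U+FC62).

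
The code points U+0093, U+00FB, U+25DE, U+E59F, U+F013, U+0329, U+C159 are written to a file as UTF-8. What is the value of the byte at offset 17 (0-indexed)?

U+0093 → 2-byte form C2 93 at offsets 0–1.
U+00FB → 2-byte form C3 BB at offsets 2–3.
U+25DE → 3-byte form E2 97 9E at offsets 4–6.
U+E59F → 3-byte form EE 96 9F at offsets 7–9.
U+F013 → 3-byte form EF 80 93 at offsets 10–12.
U+0329 → 2-byte form CC A9 at offsets 13–14.
U+C159 → 3-byte form EC 85 99 at offsets 15–17.
Offset 17 falls in char 7's range; it's byte 3 of EC 85 99 = 0x99.

0x99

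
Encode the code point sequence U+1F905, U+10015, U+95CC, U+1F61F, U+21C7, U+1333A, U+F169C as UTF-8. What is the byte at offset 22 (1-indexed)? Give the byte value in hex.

1-indexed offset 22 is 0-indexed offset 21.
U+1F905 → 4-byte form F0 9F A4 85 at offsets 0–3.
U+10015 → 4-byte form F0 90 80 95 at offsets 4–7.
U+95CC → 3-byte form E9 97 8C at offsets 8–10.
U+1F61F → 4-byte form F0 9F 98 9F at offsets 11–14.
U+21C7 → 3-byte form E2 87 87 at offsets 15–17.
U+1333A → 4-byte form F0 93 8C BA at offsets 18–21.
Offset 21 falls in char 6's range; it's byte 4 of F0 93 8C BA = 0xBA.

0xBA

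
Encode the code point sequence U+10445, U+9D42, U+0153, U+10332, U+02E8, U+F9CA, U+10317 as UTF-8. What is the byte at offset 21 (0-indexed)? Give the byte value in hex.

U+10445 → 4-byte form F0 90 91 85 at offsets 0–3.
U+9D42 → 3-byte form E9 B5 82 at offsets 4–6.
U+0153 → 2-byte form C5 93 at offsets 7–8.
U+10332 → 4-byte form F0 90 8C B2 at offsets 9–12.
U+02E8 → 2-byte form CB A8 at offsets 13–14.
U+F9CA → 3-byte form EF A7 8A at offsets 15–17.
U+10317 → 4-byte form F0 90 8C 97 at offsets 18–21.
Offset 21 falls in char 7's range; it's byte 4 of F0 90 8C 97 = 0x97.

0x97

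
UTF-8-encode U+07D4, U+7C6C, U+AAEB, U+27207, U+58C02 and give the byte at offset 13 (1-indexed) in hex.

1-indexed offset 13 is 0-indexed offset 12.
U+07D4 → 2-byte form DF 94 at offsets 0–1.
U+7C6C → 3-byte form E7 B1 AC at offsets 2–4.
U+AAEB → 3-byte form EA AB AB at offsets 5–7.
U+27207 → 4-byte form F0 A7 88 87 at offsets 8–11.
U+58C02 → 4-byte form F1 98 B0 82 at offsets 12–15.
Offset 12 falls in char 5's range; it's byte 1 of F1 98 B0 82 = 0xF1.

0xF1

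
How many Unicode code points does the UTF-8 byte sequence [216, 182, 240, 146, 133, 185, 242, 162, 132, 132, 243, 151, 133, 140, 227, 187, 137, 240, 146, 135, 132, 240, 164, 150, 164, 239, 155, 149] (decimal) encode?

Byte at offset 0: 0xD8 = 11011000 → 2-byte char (#1). Advance 2.
Byte at offset 2: 0xF0 = 11110000 → 4-byte char (#2). Advance 4.
Byte at offset 6: 0xF2 = 11110010 → 4-byte char (#3). Advance 4.
Byte at offset 10: 0xF3 = 11110011 → 4-byte char (#4). Advance 4.
Byte at offset 14: 0xE3 = 11100011 → 3-byte char (#5). Advance 3.
Byte at offset 17: 0xF0 = 11110000 → 4-byte char (#6). Advance 4.
Byte at offset 21: 0xF0 = 11110000 → 4-byte char (#7). Advance 4.
Byte at offset 25: 0xEF = 11101111 → 3-byte char (#8). Advance 3.
Reached end at offset 28 after 8 code points.

8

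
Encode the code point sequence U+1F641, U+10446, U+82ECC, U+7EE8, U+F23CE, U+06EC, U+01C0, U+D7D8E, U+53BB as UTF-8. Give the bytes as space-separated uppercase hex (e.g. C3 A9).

F0 9F 99 81 F0 90 91 86 F2 82 BB 8C E7 BB A8 F3 B2 8F 8E DB AC C7 80 F3 97 B6 8E E5 8E BB

U+1F641: 4-byte form → F0 9F 99 81.
U+10446: 4-byte form → F0 90 91 86.
U+82ECC: 4-byte form → F2 82 BB 8C.
U+7EE8: 3-byte form → E7 BB A8.
U+F23CE: 4-byte form → F3 B2 8F 8E.
U+06EC: 2-byte form → DB AC.
U+01C0: 2-byte form → C7 80.
U+D7D8E: 4-byte form → F3 97 B6 8E.
U+53BB: 3-byte form → E5 8E BB.
Concatenated (30 bytes): F0 9F 99 81 F0 90 91 86 F2 82 BB 8C E7 BB A8 F3 B2 8F 8E DB AC C7 80 F3 97 B6 8E E5 8E BB.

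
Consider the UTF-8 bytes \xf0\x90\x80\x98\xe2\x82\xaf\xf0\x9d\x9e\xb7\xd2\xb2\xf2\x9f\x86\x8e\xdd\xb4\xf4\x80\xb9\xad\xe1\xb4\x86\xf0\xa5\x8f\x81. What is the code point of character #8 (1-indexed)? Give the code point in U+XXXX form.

U+1D06

Offset 0: leading byte 0xF0 = 11110000 → 4-byte char #1 = F0 90 80 98.
Offset 4: leading byte 0xE2 = 11100010 → 3-byte char #2 = E2 82 AF.
Offset 7: leading byte 0xF0 = 11110000 → 4-byte char #3 = F0 9D 9E B7.
Offset 11: leading byte 0xD2 = 11010010 → 2-byte char #4 = D2 B2.
Offset 13: leading byte 0xF2 = 11110010 → 4-byte char #5 = F2 9F 86 8E.
Offset 17: leading byte 0xDD = 11011101 → 2-byte char #6 = DD B4.
Offset 19: leading byte 0xF4 = 11110100 → 4-byte char #7 = F4 80 B9 AD.
Offset 23: leading byte 0xE1 = 11100001 → 3-byte char #8 = E1 B4 86.
Leading byte 0xE1 = 11100001 matches 1110xxxx → 3-byte sequence.
Byte 1: 0xE1 = 11100001, payload 0001 (4 bits).
Byte 2: 0xB4 = 10110100 (10xxxxxx ✓), payload 110100.
Byte 3: 0x86 = 10000110 (10xxxxxx ✓), payload 000110.
Concatenate: 0001110100000110 = 0x1D06 (16 bits → U+1D06).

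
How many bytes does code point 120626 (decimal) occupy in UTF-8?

U+1D732 = 0x1D732. UTF-8 uses 1 byte below 0x80, 2 below 0x800, 3 below 0x10000, 4 up to 0x10FFFF. 0x1D732 is in U+10000–U+10FFFF → 4 bytes.

4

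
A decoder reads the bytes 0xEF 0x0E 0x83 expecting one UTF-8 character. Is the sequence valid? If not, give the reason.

Leading byte 0xEF = 11101111 → 3-byte form.
Byte 2 is 0x0E = 00001110, which is not 10xxxxxx — expected a continuation byte.

invalid (non-continuation byte where continuation expected)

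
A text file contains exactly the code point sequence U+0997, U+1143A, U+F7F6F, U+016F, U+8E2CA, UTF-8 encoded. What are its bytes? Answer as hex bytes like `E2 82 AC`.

E0 A6 97 F0 91 90 BA F3 B7 BD AF C5 AF F2 8E 8B 8A

U+0997: 3-byte form → E0 A6 97.
U+1143A: 4-byte form → F0 91 90 BA.
U+F7F6F: 4-byte form → F3 B7 BD AF.
U+016F: 2-byte form → C5 AF.
U+8E2CA: 4-byte form → F2 8E 8B 8A.
Concatenated (17 bytes): E0 A6 97 F0 91 90 BA F3 B7 BD AF C5 AF F2 8E 8B 8A.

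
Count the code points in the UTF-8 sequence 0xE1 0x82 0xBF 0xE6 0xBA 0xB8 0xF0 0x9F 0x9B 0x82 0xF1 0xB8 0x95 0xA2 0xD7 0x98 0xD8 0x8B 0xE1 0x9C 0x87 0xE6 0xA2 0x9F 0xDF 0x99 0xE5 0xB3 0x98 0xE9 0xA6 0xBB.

Byte at offset 0: 0xE1 = 11100001 → 3-byte char (#1). Advance 3.
Byte at offset 3: 0xE6 = 11100110 → 3-byte char (#2). Advance 3.
Byte at offset 6: 0xF0 = 11110000 → 4-byte char (#3). Advance 4.
Byte at offset 10: 0xF1 = 11110001 → 4-byte char (#4). Advance 4.
Byte at offset 14: 0xD7 = 11010111 → 2-byte char (#5). Advance 2.
Byte at offset 16: 0xD8 = 11011000 → 2-byte char (#6). Advance 2.
Byte at offset 18: 0xE1 = 11100001 → 3-byte char (#7). Advance 3.
Byte at offset 21: 0xE6 = 11100110 → 3-byte char (#8). Advance 3.
Byte at offset 24: 0xDF = 11011111 → 2-byte char (#9). Advance 2.
Byte at offset 26: 0xE5 = 11100101 → 3-byte char (#10). Advance 3.
Byte at offset 29: 0xE9 = 11101001 → 3-byte char (#11). Advance 3.
Reached end at offset 32 after 11 code points.

11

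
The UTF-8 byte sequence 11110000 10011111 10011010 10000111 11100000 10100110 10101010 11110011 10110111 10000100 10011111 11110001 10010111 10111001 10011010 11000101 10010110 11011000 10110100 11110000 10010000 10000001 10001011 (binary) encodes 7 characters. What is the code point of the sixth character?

U+0634

Offset 0: leading byte 0xF0 = 11110000 → 4-byte char #1 = F0 9F 9A 87.
Offset 4: leading byte 0xE0 = 11100000 → 3-byte char #2 = E0 A6 AA.
Offset 7: leading byte 0xF3 = 11110011 → 4-byte char #3 = F3 B7 84 9F.
Offset 11: leading byte 0xF1 = 11110001 → 4-byte char #4 = F1 97 B9 9A.
Offset 15: leading byte 0xC5 = 11000101 → 2-byte char #5 = C5 96.
Offset 17: leading byte 0xD8 = 11011000 → 2-byte char #6 = D8 B4.
Leading byte 0xD8 = 11011000 matches 110xxxxx → 2-byte sequence.
Byte 1: 0xD8 = 11011000, payload 11000 (5 bits).
Byte 2: 0xB4 = 10110100 (10xxxxxx ✓), payload 110100.
Concatenate: 11000110100 = 0x634 (11 bits → U+0634).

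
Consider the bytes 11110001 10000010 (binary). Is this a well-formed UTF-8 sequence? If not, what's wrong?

Leading byte 0xF1 = 11110001 → 4-byte form, but only 2 bytes are present.

invalid (sequence truncated)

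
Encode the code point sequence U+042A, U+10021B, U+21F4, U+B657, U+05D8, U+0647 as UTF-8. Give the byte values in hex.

D0 AA F4 80 88 9B E2 87 B4 EB 99 97 D7 98 D9 87

U+042A: 2-byte form → D0 AA.
U+10021B: 4-byte form → F4 80 88 9B.
U+21F4: 3-byte form → E2 87 B4.
U+B657: 3-byte form → EB 99 97.
U+05D8: 2-byte form → D7 98.
U+0647: 2-byte form → D9 87.
Concatenated (16 bytes): D0 AA F4 80 88 9B E2 87 B4 EB 99 97 D7 98 D9 87.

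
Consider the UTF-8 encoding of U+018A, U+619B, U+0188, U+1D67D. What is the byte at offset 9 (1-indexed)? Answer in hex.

0x9D

1-indexed offset 9 is 0-indexed offset 8.
U+018A → 2-byte form C6 8A at offsets 0–1.
U+619B → 3-byte form E6 86 9B at offsets 2–4.
U+0188 → 2-byte form C6 88 at offsets 5–6.
U+1D67D → 4-byte form F0 9D 99 BD at offsets 7–10.
Offset 8 falls in char 4's range; it's byte 2 of F0 9D 99 BD = 0x9D.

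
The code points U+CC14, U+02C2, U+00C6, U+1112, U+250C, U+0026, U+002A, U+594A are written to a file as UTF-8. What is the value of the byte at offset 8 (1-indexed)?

1-indexed offset 8 is 0-indexed offset 7.
U+CC14 → 3-byte form EC B0 94 at offsets 0–2.
U+02C2 → 2-byte form CB 82 at offsets 3–4.
U+00C6 → 2-byte form C3 86 at offsets 5–6.
U+1112 → 3-byte form E1 84 92 at offsets 7–9.
Offset 7 falls in char 4's range; it's byte 1 of E1 84 92 = 0xE1.

0xE1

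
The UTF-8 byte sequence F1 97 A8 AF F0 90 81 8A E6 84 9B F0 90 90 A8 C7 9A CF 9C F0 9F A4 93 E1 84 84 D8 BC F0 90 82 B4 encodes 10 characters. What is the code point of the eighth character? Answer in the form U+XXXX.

Offset 0: leading byte 0xF1 = 11110001 → 4-byte char #1 = F1 97 A8 AF.
Offset 4: leading byte 0xF0 = 11110000 → 4-byte char #2 = F0 90 81 8A.
Offset 8: leading byte 0xE6 = 11100110 → 3-byte char #3 = E6 84 9B.
Offset 11: leading byte 0xF0 = 11110000 → 4-byte char #4 = F0 90 90 A8.
Offset 15: leading byte 0xC7 = 11000111 → 2-byte char #5 = C7 9A.
Offset 17: leading byte 0xCF = 11001111 → 2-byte char #6 = CF 9C.
Offset 19: leading byte 0xF0 = 11110000 → 4-byte char #7 = F0 9F A4 93.
Offset 23: leading byte 0xE1 = 11100001 → 3-byte char #8 = E1 84 84.
Leading byte 0xE1 = 11100001 matches 1110xxxx → 3-byte sequence.
Byte 1: 0xE1 = 11100001, payload 0001 (4 bits).
Byte 2: 0x84 = 10000100 (10xxxxxx ✓), payload 000100.
Byte 3: 0x84 = 10000100 (10xxxxxx ✓), payload 000100.
Concatenate: 0001000100000100 = 0x1104 (16 bits → U+1104).

U+1104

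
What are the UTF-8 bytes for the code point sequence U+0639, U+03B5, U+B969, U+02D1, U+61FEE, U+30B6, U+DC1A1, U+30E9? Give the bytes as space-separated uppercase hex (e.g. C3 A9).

D8 B9 CE B5 EB A5 A9 CB 91 F1 A1 BF AE E3 82 B6 F3 9C 86 A1 E3 83 A9

U+0639: 2-byte form → D8 B9.
U+03B5: 2-byte form → CE B5.
U+B969: 3-byte form → EB A5 A9.
U+02D1: 2-byte form → CB 91.
U+61FEE: 4-byte form → F1 A1 BF AE.
U+30B6: 3-byte form → E3 82 B6.
U+DC1A1: 4-byte form → F3 9C 86 A1.
U+30E9: 3-byte form → E3 83 A9.
Concatenated (23 bytes): D8 B9 CE B5 EB A5 A9 CB 91 F1 A1 BF AE E3 82 B6 F3 9C 86 A1 E3 83 A9.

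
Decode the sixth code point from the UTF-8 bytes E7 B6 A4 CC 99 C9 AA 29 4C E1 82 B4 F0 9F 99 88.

Offset 0: leading byte 0xE7 = 11100111 → 3-byte char #1 = E7 B6 A4.
Offset 3: leading byte 0xCC = 11001100 → 2-byte char #2 = CC 99.
Offset 5: leading byte 0xC9 = 11001001 → 2-byte char #3 = C9 AA.
Offset 7: leading byte 0x29 = 00101001 → 1-byte char #4 = 29.
Offset 8: leading byte 0x4C = 01001100 → 1-byte char #5 = 4C.
Offset 9: leading byte 0xE1 = 11100001 → 3-byte char #6 = E1 82 B4.
Leading byte 0xE1 = 11100001 matches 1110xxxx → 3-byte sequence.
Byte 1: 0xE1 = 11100001, payload 0001 (4 bits).
Byte 2: 0x82 = 10000010 (10xxxxxx ✓), payload 000010.
Byte 3: 0xB4 = 10110100 (10xxxxxx ✓), payload 110100.
Concatenate: 0001000010110100 = 0x10B4 (16 bits → U+10B4).

U+10B4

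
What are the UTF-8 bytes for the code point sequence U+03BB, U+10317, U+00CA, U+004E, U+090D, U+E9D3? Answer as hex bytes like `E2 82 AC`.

U+03BB: 2-byte form → CE BB.
U+10317: 4-byte form → F0 90 8C 97.
U+00CA: 2-byte form → C3 8A.
U+004E: 1-byte form → 4E.
U+090D: 3-byte form → E0 A4 8D.
U+E9D3: 3-byte form → EE A7 93.
Concatenated (15 bytes): CE BB F0 90 8C 97 C3 8A 4E E0 A4 8D EE A7 93.

CE BB F0 90 8C 97 C3 8A 4E E0 A4 8D EE A7 93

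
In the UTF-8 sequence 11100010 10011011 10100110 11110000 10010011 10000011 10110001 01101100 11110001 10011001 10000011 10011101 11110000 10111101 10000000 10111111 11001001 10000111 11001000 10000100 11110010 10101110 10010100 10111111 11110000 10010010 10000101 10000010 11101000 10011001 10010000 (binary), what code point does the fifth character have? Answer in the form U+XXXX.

U+3D03F

Offset 0: leading byte 0xE2 = 11100010 → 3-byte char #1 = E2 9B A6.
Offset 3: leading byte 0xF0 = 11110000 → 4-byte char #2 = F0 93 83 B1.
Offset 7: leading byte 0x6C = 01101100 → 1-byte char #3 = 6C.
Offset 8: leading byte 0xF1 = 11110001 → 4-byte char #4 = F1 99 83 9D.
Offset 12: leading byte 0xF0 = 11110000 → 4-byte char #5 = F0 BD 80 BF.
Leading byte 0xF0 = 11110000 matches 11110xxx → 4-byte sequence.
Byte 1: 0xF0 = 11110000, payload 000 (3 bits).
Byte 2: 0xBD = 10111101 (10xxxxxx ✓), payload 111101.
Byte 3: 0x80 = 10000000 (10xxxxxx ✓), payload 000000.
Byte 4: 0xBF = 10111111 (10xxxxxx ✓), payload 111111.
Concatenate: 000111101000000111111 = 0x3D03F (21 bits → U+3D03F).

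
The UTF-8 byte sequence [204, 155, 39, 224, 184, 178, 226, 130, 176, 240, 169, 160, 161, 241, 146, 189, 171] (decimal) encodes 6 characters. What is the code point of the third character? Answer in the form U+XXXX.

Offset 0: leading byte 0xCC = 11001100 → 2-byte char #1 = CC 9B.
Offset 2: leading byte 0x27 = 00100111 → 1-byte char #2 = 27.
Offset 3: leading byte 0xE0 = 11100000 → 3-byte char #3 = E0 B8 B2.
Leading byte 0xE0 = 11100000 matches 1110xxxx → 3-byte sequence.
Byte 1: 0xE0 = 11100000, payload 0000 (4 bits).
Byte 2: 0xB8 = 10111000 (10xxxxxx ✓), payload 111000.
Byte 3: 0xB2 = 10110010 (10xxxxxx ✓), payload 110010.
Concatenate: 0000111000110010 = 0xE32 (16 bits → U+0E32).

U+0E32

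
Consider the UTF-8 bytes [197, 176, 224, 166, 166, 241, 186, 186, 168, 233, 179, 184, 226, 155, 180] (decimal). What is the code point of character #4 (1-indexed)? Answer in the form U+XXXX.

U+9CF8

Offset 0: leading byte 0xC5 = 11000101 → 2-byte char #1 = C5 B0.
Offset 2: leading byte 0xE0 = 11100000 → 3-byte char #2 = E0 A6 A6.
Offset 5: leading byte 0xF1 = 11110001 → 4-byte char #3 = F1 BA BA A8.
Offset 9: leading byte 0xE9 = 11101001 → 3-byte char #4 = E9 B3 B8.
Leading byte 0xE9 = 11101001 matches 1110xxxx → 3-byte sequence.
Byte 1: 0xE9 = 11101001, payload 1001 (4 bits).
Byte 2: 0xB3 = 10110011 (10xxxxxx ✓), payload 110011.
Byte 3: 0xB8 = 10111000 (10xxxxxx ✓), payload 111000.
Concatenate: 1001110011111000 = 0x9CF8 (16 bits → U+9CF8).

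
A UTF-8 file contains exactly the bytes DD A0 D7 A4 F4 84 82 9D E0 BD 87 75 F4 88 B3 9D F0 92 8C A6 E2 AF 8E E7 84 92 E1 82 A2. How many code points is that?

10

Byte at offset 0: 0xDD = 11011101 → 2-byte char (#1). Advance 2.
Byte at offset 2: 0xD7 = 11010111 → 2-byte char (#2). Advance 2.
Byte at offset 4: 0xF4 = 11110100 → 4-byte char (#3). Advance 4.
Byte at offset 8: 0xE0 = 11100000 → 3-byte char (#4). Advance 3.
Byte at offset 11: 0x75 = 01110101 → 1-byte char (#5). Advance 1.
Byte at offset 12: 0xF4 = 11110100 → 4-byte char (#6). Advance 4.
Byte at offset 16: 0xF0 = 11110000 → 4-byte char (#7). Advance 4.
Byte at offset 20: 0xE2 = 11100010 → 3-byte char (#8). Advance 3.
Byte at offset 23: 0xE7 = 11100111 → 3-byte char (#9). Advance 3.
Byte at offset 26: 0xE1 = 11100001 → 3-byte char (#10). Advance 3.
Reached end at offset 29 after 10 code points.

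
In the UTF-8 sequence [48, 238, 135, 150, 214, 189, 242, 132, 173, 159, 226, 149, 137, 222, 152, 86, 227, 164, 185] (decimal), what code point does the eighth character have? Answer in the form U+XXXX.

U+3939

Offset 0: leading byte 0x30 = 00110000 → 1-byte char #1 = 30.
Offset 1: leading byte 0xEE = 11101110 → 3-byte char #2 = EE 87 96.
Offset 4: leading byte 0xD6 = 11010110 → 2-byte char #3 = D6 BD.
Offset 6: leading byte 0xF2 = 11110010 → 4-byte char #4 = F2 84 AD 9F.
Offset 10: leading byte 0xE2 = 11100010 → 3-byte char #5 = E2 95 89.
Offset 13: leading byte 0xDE = 11011110 → 2-byte char #6 = DE 98.
Offset 15: leading byte 0x56 = 01010110 → 1-byte char #7 = 56.
Offset 16: leading byte 0xE3 = 11100011 → 3-byte char #8 = E3 A4 B9.
Leading byte 0xE3 = 11100011 matches 1110xxxx → 3-byte sequence.
Byte 1: 0xE3 = 11100011, payload 0011 (4 bits).
Byte 2: 0xA4 = 10100100 (10xxxxxx ✓), payload 100100.
Byte 3: 0xB9 = 10111001 (10xxxxxx ✓), payload 111001.
Concatenate: 0011100100111001 = 0x3939 (16 bits → U+3939).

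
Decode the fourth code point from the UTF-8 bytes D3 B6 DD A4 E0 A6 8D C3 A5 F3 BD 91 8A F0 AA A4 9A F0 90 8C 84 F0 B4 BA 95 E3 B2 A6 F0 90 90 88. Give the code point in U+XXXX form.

Offset 0: leading byte 0xD3 = 11010011 → 2-byte char #1 = D3 B6.
Offset 2: leading byte 0xDD = 11011101 → 2-byte char #2 = DD A4.
Offset 4: leading byte 0xE0 = 11100000 → 3-byte char #3 = E0 A6 8D.
Offset 7: leading byte 0xC3 = 11000011 → 2-byte char #4 = C3 A5.
Leading byte 0xC3 = 11000011 matches 110xxxxx → 2-byte sequence.
Byte 1: 0xC3 = 11000011, payload 00011 (5 bits).
Byte 2: 0xA5 = 10100101 (10xxxxxx ✓), payload 100101.
Concatenate: 00011100101 = 0xE5 (11 bits → U+00E5).

U+00E5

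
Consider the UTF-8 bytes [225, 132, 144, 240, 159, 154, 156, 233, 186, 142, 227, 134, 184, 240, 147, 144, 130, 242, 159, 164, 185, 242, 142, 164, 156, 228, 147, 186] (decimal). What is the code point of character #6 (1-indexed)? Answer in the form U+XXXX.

U+9F939

Offset 0: leading byte 0xE1 = 11100001 → 3-byte char #1 = E1 84 90.
Offset 3: leading byte 0xF0 = 11110000 → 4-byte char #2 = F0 9F 9A 9C.
Offset 7: leading byte 0xE9 = 11101001 → 3-byte char #3 = E9 BA 8E.
Offset 10: leading byte 0xE3 = 11100011 → 3-byte char #4 = E3 86 B8.
Offset 13: leading byte 0xF0 = 11110000 → 4-byte char #5 = F0 93 90 82.
Offset 17: leading byte 0xF2 = 11110010 → 4-byte char #6 = F2 9F A4 B9.
Leading byte 0xF2 = 11110010 matches 11110xxx → 4-byte sequence.
Byte 1: 0xF2 = 11110010, payload 010 (3 bits).
Byte 2: 0x9F = 10011111 (10xxxxxx ✓), payload 011111.
Byte 3: 0xA4 = 10100100 (10xxxxxx ✓), payload 100100.
Byte 4: 0xB9 = 10111001 (10xxxxxx ✓), payload 111001.
Concatenate: 010011111100100111001 = 0x9F939 (21 bits → U+9F939).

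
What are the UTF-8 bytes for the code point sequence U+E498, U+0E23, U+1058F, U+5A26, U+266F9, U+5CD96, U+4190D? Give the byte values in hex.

EE 92 98 E0 B8 A3 F0 90 96 8F E5 A8 A6 F0 A6 9B B9 F1 9C B6 96 F1 81 A4 8D

U+E498: 3-byte form → EE 92 98.
U+0E23: 3-byte form → E0 B8 A3.
U+1058F: 4-byte form → F0 90 96 8F.
U+5A26: 3-byte form → E5 A8 A6.
U+266F9: 4-byte form → F0 A6 9B B9.
U+5CD96: 4-byte form → F1 9C B6 96.
U+4190D: 4-byte form → F1 81 A4 8D.
Concatenated (25 bytes): EE 92 98 E0 B8 A3 F0 90 96 8F E5 A8 A6 F0 A6 9B B9 F1 9C B6 96 F1 81 A4 8D.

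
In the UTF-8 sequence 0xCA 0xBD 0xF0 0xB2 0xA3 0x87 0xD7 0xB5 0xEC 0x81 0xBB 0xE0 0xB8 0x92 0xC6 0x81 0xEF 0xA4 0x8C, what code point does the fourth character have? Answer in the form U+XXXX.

Offset 0: leading byte 0xCA = 11001010 → 2-byte char #1 = CA BD.
Offset 2: leading byte 0xF0 = 11110000 → 4-byte char #2 = F0 B2 A3 87.
Offset 6: leading byte 0xD7 = 11010111 → 2-byte char #3 = D7 B5.
Offset 8: leading byte 0xEC = 11101100 → 3-byte char #4 = EC 81 BB.
Leading byte 0xEC = 11101100 matches 1110xxxx → 3-byte sequence.
Byte 1: 0xEC = 11101100, payload 1100 (4 bits).
Byte 2: 0x81 = 10000001 (10xxxxxx ✓), payload 000001.
Byte 3: 0xBB = 10111011 (10xxxxxx ✓), payload 111011.
Concatenate: 1100000001111011 = 0xC07B (16 bits → U+C07B).

U+C07B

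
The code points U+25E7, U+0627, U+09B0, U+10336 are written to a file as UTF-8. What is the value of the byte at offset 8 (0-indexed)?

U+25E7 → 3-byte form E2 97 A7 at offsets 0–2.
U+0627 → 2-byte form D8 A7 at offsets 3–4.
U+09B0 → 3-byte form E0 A6 B0 at offsets 5–7.
U+10336 → 4-byte form F0 90 8C B6 at offsets 8–11.
Offset 8 falls in char 4's range; it's byte 1 of F0 90 8C B6 = 0xF0.

0xF0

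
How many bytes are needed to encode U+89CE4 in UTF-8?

4

U+89CE4 = 0x89CE4. UTF-8 uses 1 byte below 0x80, 2 below 0x800, 3 below 0x10000, 4 up to 0x10FFFF. 0x89CE4 is in U+10000–U+10FFFF → 4 bytes.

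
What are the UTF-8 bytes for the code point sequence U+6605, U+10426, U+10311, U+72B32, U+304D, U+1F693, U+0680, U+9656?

U+6605: 3-byte form → E6 98 85.
U+10426: 4-byte form → F0 90 90 A6.
U+10311: 4-byte form → F0 90 8C 91.
U+72B32: 4-byte form → F1 B2 AC B2.
U+304D: 3-byte form → E3 81 8D.
U+1F693: 4-byte form → F0 9F 9A 93.
U+0680: 2-byte form → DA 80.
U+9656: 3-byte form → E9 99 96.
Concatenated (27 bytes): E6 98 85 F0 90 90 A6 F0 90 8C 91 F1 B2 AC B2 E3 81 8D F0 9F 9A 93 DA 80 E9 99 96.

E6 98 85 F0 90 90 A6 F0 90 8C 91 F1 B2 AC B2 E3 81 8D F0 9F 9A 93 DA 80 E9 99 96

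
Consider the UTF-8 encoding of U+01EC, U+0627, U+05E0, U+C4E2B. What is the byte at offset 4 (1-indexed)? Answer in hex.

0xA7

1-indexed offset 4 is 0-indexed offset 3.
U+01EC → 2-byte form C7 AC at offsets 0–1.
U+0627 → 2-byte form D8 A7 at offsets 2–3.
Offset 3 falls in char 2's range; it's byte 2 of D8 A7 = 0xA7.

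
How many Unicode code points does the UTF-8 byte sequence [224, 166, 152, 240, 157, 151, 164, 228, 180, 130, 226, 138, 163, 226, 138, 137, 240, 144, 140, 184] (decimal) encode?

Byte at offset 0: 0xE0 = 11100000 → 3-byte char (#1). Advance 3.
Byte at offset 3: 0xF0 = 11110000 → 4-byte char (#2). Advance 4.
Byte at offset 7: 0xE4 = 11100100 → 3-byte char (#3). Advance 3.
Byte at offset 10: 0xE2 = 11100010 → 3-byte char (#4). Advance 3.
Byte at offset 13: 0xE2 = 11100010 → 3-byte char (#5). Advance 3.
Byte at offset 16: 0xF0 = 11110000 → 4-byte char (#6). Advance 4.
Reached end at offset 20 after 6 code points.

6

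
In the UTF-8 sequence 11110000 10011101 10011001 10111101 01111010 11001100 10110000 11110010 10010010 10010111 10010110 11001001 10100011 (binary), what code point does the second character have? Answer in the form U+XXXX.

Offset 0: leading byte 0xF0 = 11110000 → 4-byte char #1 = F0 9D 99 BD.
Offset 4: leading byte 0x7A = 01111010 → 1-byte char #2 = 7A.
Leading byte 0x7A = 01111010 matches 0xxxxxxx → 1-byte sequence.
Byte 1: 0x7A = 01111010, payload 1111010 (7 bits).
Concatenate: 1111010 = 0x7A (7 bits → U+007A).

U+007A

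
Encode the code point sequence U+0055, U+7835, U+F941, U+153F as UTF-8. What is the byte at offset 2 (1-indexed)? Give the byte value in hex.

0xE7

1-indexed offset 2 is 0-indexed offset 1.
U+0055 → 1-byte form 55 at offsets 0–0.
U+7835 → 3-byte form E7 A0 B5 at offsets 1–3.
Offset 1 falls in char 2's range; it's byte 1 of E7 A0 B5 = 0xE7.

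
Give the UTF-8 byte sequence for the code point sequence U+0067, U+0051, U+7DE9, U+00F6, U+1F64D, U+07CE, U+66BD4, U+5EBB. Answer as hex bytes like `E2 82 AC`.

67 51 E7 B7 A9 C3 B6 F0 9F 99 8D DF 8E F1 A6 AF 94 E5 BA BB

U+0067: 1-byte form → 67.
U+0051: 1-byte form → 51.
U+7DE9: 3-byte form → E7 B7 A9.
U+00F6: 2-byte form → C3 B6.
U+1F64D: 4-byte form → F0 9F 99 8D.
U+07CE: 2-byte form → DF 8E.
U+66BD4: 4-byte form → F1 A6 AF 94.
U+5EBB: 3-byte form → E5 BA BB.
Concatenated (20 bytes): 67 51 E7 B7 A9 C3 B6 F0 9F 99 8D DF 8E F1 A6 AF 94 E5 BA BB.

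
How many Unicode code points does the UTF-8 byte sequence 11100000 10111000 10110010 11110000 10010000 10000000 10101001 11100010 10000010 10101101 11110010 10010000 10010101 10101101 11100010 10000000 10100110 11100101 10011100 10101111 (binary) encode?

Byte at offset 0: 0xE0 = 11100000 → 3-byte char (#1). Advance 3.
Byte at offset 3: 0xF0 = 11110000 → 4-byte char (#2). Advance 4.
Byte at offset 7: 0xE2 = 11100010 → 3-byte char (#3). Advance 3.
Byte at offset 10: 0xF2 = 11110010 → 4-byte char (#4). Advance 4.
Byte at offset 14: 0xE2 = 11100010 → 3-byte char (#5). Advance 3.
Byte at offset 17: 0xE5 = 11100101 → 3-byte char (#6). Advance 3.
Reached end at offset 20 after 6 code points.

6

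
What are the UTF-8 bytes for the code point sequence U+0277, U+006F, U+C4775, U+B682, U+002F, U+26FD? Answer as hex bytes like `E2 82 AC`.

C9 B7 6F F3 84 9D B5 EB 9A 82 2F E2 9B BD

U+0277: 2-byte form → C9 B7.
U+006F: 1-byte form → 6F.
U+C4775: 4-byte form → F3 84 9D B5.
U+B682: 3-byte form → EB 9A 82.
U+002F: 1-byte form → 2F.
U+26FD: 3-byte form → E2 9B BD.
Concatenated (14 bytes): C9 B7 6F F3 84 9D B5 EB 9A 82 2F E2 9B BD.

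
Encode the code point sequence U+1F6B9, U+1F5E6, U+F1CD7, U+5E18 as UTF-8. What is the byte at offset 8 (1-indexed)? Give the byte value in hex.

0xA6

1-indexed offset 8 is 0-indexed offset 7.
U+1F6B9 → 4-byte form F0 9F 9A B9 at offsets 0–3.
U+1F5E6 → 4-byte form F0 9F 97 A6 at offsets 4–7.
Offset 7 falls in char 2's range; it's byte 4 of F0 9F 97 A6 = 0xA6.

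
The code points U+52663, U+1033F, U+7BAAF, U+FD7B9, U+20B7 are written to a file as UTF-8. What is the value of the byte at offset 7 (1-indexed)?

0x8C

1-indexed offset 7 is 0-indexed offset 6.
U+52663 → 4-byte form F1 92 99 A3 at offsets 0–3.
U+1033F → 4-byte form F0 90 8C BF at offsets 4–7.
Offset 6 falls in char 2's range; it's byte 3 of F0 90 8C BF = 0x8C.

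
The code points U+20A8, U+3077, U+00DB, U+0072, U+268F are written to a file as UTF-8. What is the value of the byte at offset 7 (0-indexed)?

0x9B

U+20A8 → 3-byte form E2 82 A8 at offsets 0–2.
U+3077 → 3-byte form E3 81 B7 at offsets 3–5.
U+00DB → 2-byte form C3 9B at offsets 6–7.
Offset 7 falls in char 3's range; it's byte 2 of C3 9B = 0x9B.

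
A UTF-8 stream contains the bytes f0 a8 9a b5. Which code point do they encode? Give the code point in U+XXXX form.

Leading byte 0xF0 = 11110000 matches 11110xxx → 4-byte sequence.
Byte 1: 0xF0 = 11110000, payload 000 (3 bits).
Byte 2: 0xA8 = 10101000 (10xxxxxx ✓), payload 101000.
Byte 3: 0x9A = 10011010 (10xxxxxx ✓), payload 011010.
Byte 4: 0xB5 = 10110101 (10xxxxxx ✓), payload 110101.
Concatenate: 000101000011010110101 = 0x286B5 (21 bits → U+286B5).

U+286B5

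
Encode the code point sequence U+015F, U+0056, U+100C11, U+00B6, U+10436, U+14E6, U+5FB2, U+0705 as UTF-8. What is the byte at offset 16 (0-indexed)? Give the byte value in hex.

0xE5

U+015F → 2-byte form C5 9F at offsets 0–1.
U+0056 → 1-byte form 56 at offsets 2–2.
U+100C11 → 4-byte form F4 80 B0 91 at offsets 3–6.
U+00B6 → 2-byte form C2 B6 at offsets 7–8.
U+10436 → 4-byte form F0 90 90 B6 at offsets 9–12.
U+14E6 → 3-byte form E1 93 A6 at offsets 13–15.
U+5FB2 → 3-byte form E5 BE B2 at offsets 16–18.
Offset 16 falls in char 7's range; it's byte 1 of E5 BE B2 = 0xE5.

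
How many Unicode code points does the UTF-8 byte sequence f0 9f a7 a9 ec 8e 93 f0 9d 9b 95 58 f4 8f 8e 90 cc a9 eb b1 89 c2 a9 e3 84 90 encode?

9

Byte at offset 0: 0xF0 = 11110000 → 4-byte char (#1). Advance 4.
Byte at offset 4: 0xEC = 11101100 → 3-byte char (#2). Advance 3.
Byte at offset 7: 0xF0 = 11110000 → 4-byte char (#3). Advance 4.
Byte at offset 11: 0x58 = 01011000 → 1-byte char (#4). Advance 1.
Byte at offset 12: 0xF4 = 11110100 → 4-byte char (#5). Advance 4.
Byte at offset 16: 0xCC = 11001100 → 2-byte char (#6). Advance 2.
Byte at offset 18: 0xEB = 11101011 → 3-byte char (#7). Advance 3.
Byte at offset 21: 0xC2 = 11000010 → 2-byte char (#8). Advance 2.
Byte at offset 23: 0xE3 = 11100011 → 3-byte char (#9). Advance 3.
Reached end at offset 26 after 9 code points.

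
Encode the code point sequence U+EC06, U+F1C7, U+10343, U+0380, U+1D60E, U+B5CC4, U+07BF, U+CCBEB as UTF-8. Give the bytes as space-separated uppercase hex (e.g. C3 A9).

U+EC06: 3-byte form → EE B0 86.
U+F1C7: 3-byte form → EF 87 87.
U+10343: 4-byte form → F0 90 8D 83.
U+0380: 2-byte form → CE 80.
U+1D60E: 4-byte form → F0 9D 98 8E.
U+B5CC4: 4-byte form → F2 B5 B3 84.
U+07BF: 2-byte form → DE BF.
U+CCBEB: 4-byte form → F3 8C AF AB.
Concatenated (26 bytes): EE B0 86 EF 87 87 F0 90 8D 83 CE 80 F0 9D 98 8E F2 B5 B3 84 DE BF F3 8C AF AB.

EE B0 86 EF 87 87 F0 90 8D 83 CE 80 F0 9D 98 8E F2 B5 B3 84 DE BF F3 8C AF AB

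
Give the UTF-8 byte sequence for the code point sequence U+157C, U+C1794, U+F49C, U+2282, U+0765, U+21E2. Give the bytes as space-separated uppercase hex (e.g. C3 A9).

E1 95 BC F3 81 9E 94 EF 92 9C E2 8A 82 DD A5 E2 87 A2

U+157C: 3-byte form → E1 95 BC.
U+C1794: 4-byte form → F3 81 9E 94.
U+F49C: 3-byte form → EF 92 9C.
U+2282: 3-byte form → E2 8A 82.
U+0765: 2-byte form → DD A5.
U+21E2: 3-byte form → E2 87 A2.
Concatenated (18 bytes): E1 95 BC F3 81 9E 94 EF 92 9C E2 8A 82 DD A5 E2 87 A2.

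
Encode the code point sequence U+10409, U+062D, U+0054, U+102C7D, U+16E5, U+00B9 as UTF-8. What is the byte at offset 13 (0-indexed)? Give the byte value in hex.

0xA5

U+10409 → 4-byte form F0 90 90 89 at offsets 0–3.
U+062D → 2-byte form D8 AD at offsets 4–5.
U+0054 → 1-byte form 54 at offsets 6–6.
U+102C7D → 4-byte form F4 82 B1 BD at offsets 7–10.
U+16E5 → 3-byte form E1 9B A5 at offsets 11–13.
Offset 13 falls in char 5's range; it's byte 3 of E1 9B A5 = 0xA5.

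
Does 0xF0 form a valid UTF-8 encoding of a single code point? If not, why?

invalid (sequence truncated)

Leading byte 0xF0 = 11110000 → 4-byte form, but only 1 byte is present.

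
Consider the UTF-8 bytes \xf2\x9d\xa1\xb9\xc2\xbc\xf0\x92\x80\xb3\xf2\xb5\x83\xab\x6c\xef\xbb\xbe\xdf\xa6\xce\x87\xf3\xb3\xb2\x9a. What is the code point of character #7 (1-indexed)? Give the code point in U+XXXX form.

Offset 0: leading byte 0xF2 = 11110010 → 4-byte char #1 = F2 9D A1 B9.
Offset 4: leading byte 0xC2 = 11000010 → 2-byte char #2 = C2 BC.
Offset 6: leading byte 0xF0 = 11110000 → 4-byte char #3 = F0 92 80 B3.
Offset 10: leading byte 0xF2 = 11110010 → 4-byte char #4 = F2 B5 83 AB.
Offset 14: leading byte 0x6C = 01101100 → 1-byte char #5 = 6C.
Offset 15: leading byte 0xEF = 11101111 → 3-byte char #6 = EF BB BE.
Offset 18: leading byte 0xDF = 11011111 → 2-byte char #7 = DF A6.
Leading byte 0xDF = 11011111 matches 110xxxxx → 2-byte sequence.
Byte 1: 0xDF = 11011111, payload 11111 (5 bits).
Byte 2: 0xA6 = 10100110 (10xxxxxx ✓), payload 100110.
Concatenate: 11111100110 = 0x7E6 (11 bits → U+07E6).

U+07E6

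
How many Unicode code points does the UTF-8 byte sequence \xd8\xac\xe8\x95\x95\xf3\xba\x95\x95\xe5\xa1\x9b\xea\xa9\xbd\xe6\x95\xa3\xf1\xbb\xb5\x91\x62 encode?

8

Byte at offset 0: 0xD8 = 11011000 → 2-byte char (#1). Advance 2.
Byte at offset 2: 0xE8 = 11101000 → 3-byte char (#2). Advance 3.
Byte at offset 5: 0xF3 = 11110011 → 4-byte char (#3). Advance 4.
Byte at offset 9: 0xE5 = 11100101 → 3-byte char (#4). Advance 3.
Byte at offset 12: 0xEA = 11101010 → 3-byte char (#5). Advance 3.
Byte at offset 15: 0xE6 = 11100110 → 3-byte char (#6). Advance 3.
Byte at offset 18: 0xF1 = 11110001 → 4-byte char (#7). Advance 4.
Byte at offset 22: 0x62 = 01100010 → 1-byte char (#8). Advance 1.
Reached end at offset 23 after 8 code points.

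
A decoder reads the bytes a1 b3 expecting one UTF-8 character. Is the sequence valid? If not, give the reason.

Byte 0xA1 = 10100001 has the form 10xxxxxx — a continuation byte — but there is no preceding leading byte.

invalid (continuation byte with no leading byte)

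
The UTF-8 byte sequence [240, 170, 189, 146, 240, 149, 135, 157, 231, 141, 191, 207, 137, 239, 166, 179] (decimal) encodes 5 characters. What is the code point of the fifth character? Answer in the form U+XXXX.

Offset 0: leading byte 0xF0 = 11110000 → 4-byte char #1 = F0 AA BD 92.
Offset 4: leading byte 0xF0 = 11110000 → 4-byte char #2 = F0 95 87 9D.
Offset 8: leading byte 0xE7 = 11100111 → 3-byte char #3 = E7 8D BF.
Offset 11: leading byte 0xCF = 11001111 → 2-byte char #4 = CF 89.
Offset 13: leading byte 0xEF = 11101111 → 3-byte char #5 = EF A6 B3.
Leading byte 0xEF = 11101111 matches 1110xxxx → 3-byte sequence.
Byte 1: 0xEF = 11101111, payload 1111 (4 bits).
Byte 2: 0xA6 = 10100110 (10xxxxxx ✓), payload 100110.
Byte 3: 0xB3 = 10110011 (10xxxxxx ✓), payload 110011.
Concatenate: 1111100110110011 = 0xF9B3 (16 bits → U+F9B3).

U+F9B3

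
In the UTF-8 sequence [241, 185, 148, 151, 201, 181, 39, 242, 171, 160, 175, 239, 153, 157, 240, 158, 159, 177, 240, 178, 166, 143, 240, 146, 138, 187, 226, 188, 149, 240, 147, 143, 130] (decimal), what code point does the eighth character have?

U+122BB

Offset 0: leading byte 0xF1 = 11110001 → 4-byte char #1 = F1 B9 94 97.
Offset 4: leading byte 0xC9 = 11001001 → 2-byte char #2 = C9 B5.
Offset 6: leading byte 0x27 = 00100111 → 1-byte char #3 = 27.
Offset 7: leading byte 0xF2 = 11110010 → 4-byte char #4 = F2 AB A0 AF.
Offset 11: leading byte 0xEF = 11101111 → 3-byte char #5 = EF 99 9D.
Offset 14: leading byte 0xF0 = 11110000 → 4-byte char #6 = F0 9E 9F B1.
Offset 18: leading byte 0xF0 = 11110000 → 4-byte char #7 = F0 B2 A6 8F.
Offset 22: leading byte 0xF0 = 11110000 → 4-byte char #8 = F0 92 8A BB.
Leading byte 0xF0 = 11110000 matches 11110xxx → 4-byte sequence.
Byte 1: 0xF0 = 11110000, payload 000 (3 bits).
Byte 2: 0x92 = 10010010 (10xxxxxx ✓), payload 010010.
Byte 3: 0x8A = 10001010 (10xxxxxx ✓), payload 001010.
Byte 4: 0xBB = 10111011 (10xxxxxx ✓), payload 111011.
Concatenate: 000010010001010111011 = 0x122BB (21 bits → U+122BB).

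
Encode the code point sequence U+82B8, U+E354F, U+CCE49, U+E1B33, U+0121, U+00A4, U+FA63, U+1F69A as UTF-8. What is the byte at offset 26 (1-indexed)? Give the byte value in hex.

1-indexed offset 26 is 0-indexed offset 25.
U+82B8 → 3-byte form E8 8A B8 at offsets 0–2.
U+E354F → 4-byte form F3 A3 95 8F at offsets 3–6.
U+CCE49 → 4-byte form F3 8C B9 89 at offsets 7–10.
U+E1B33 → 4-byte form F3 A1 AC B3 at offsets 11–14.
U+0121 → 2-byte form C4 A1 at offsets 15–16.
U+00A4 → 2-byte form C2 A4 at offsets 17–18.
U+FA63 → 3-byte form EF A9 A3 at offsets 19–21.
U+1F69A → 4-byte form F0 9F 9A 9A at offsets 22–25.
Offset 25 falls in char 8's range; it's byte 4 of F0 9F 9A 9A = 0x9A.

0x9A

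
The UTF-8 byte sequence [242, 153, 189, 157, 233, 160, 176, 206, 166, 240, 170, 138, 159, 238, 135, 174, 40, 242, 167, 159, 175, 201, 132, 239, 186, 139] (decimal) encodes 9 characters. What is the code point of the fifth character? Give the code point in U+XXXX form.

U+E1EE

Offset 0: leading byte 0xF2 = 11110010 → 4-byte char #1 = F2 99 BD 9D.
Offset 4: leading byte 0xE9 = 11101001 → 3-byte char #2 = E9 A0 B0.
Offset 7: leading byte 0xCE = 11001110 → 2-byte char #3 = CE A6.
Offset 9: leading byte 0xF0 = 11110000 → 4-byte char #4 = F0 AA 8A 9F.
Offset 13: leading byte 0xEE = 11101110 → 3-byte char #5 = EE 87 AE.
Leading byte 0xEE = 11101110 matches 1110xxxx → 3-byte sequence.
Byte 1: 0xEE = 11101110, payload 1110 (4 bits).
Byte 2: 0x87 = 10000111 (10xxxxxx ✓), payload 000111.
Byte 3: 0xAE = 10101110 (10xxxxxx ✓), payload 101110.
Concatenate: 1110000111101110 = 0xE1EE (16 bits → U+E1EE).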